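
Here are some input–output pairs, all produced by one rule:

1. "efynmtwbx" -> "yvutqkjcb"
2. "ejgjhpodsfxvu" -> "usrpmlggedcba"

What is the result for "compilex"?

The rule is to shift every letter 3 places backward in the alphabet (wrapping around), then sort the characters into reverse alphabetical order.
For "compilex", step one produces "zljmfibu"; step two turns that into "zumljifb".

zumljifb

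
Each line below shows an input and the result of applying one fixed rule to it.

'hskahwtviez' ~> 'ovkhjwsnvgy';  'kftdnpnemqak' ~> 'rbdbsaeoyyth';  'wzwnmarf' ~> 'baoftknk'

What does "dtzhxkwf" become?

In each case the input is transformed by: move the first 3 characters to the end (rotate left by 3), then shift every letter 12 places backward in the alphabet (wrapping around).
On "dtzhxkwf": the first step gives "hxkwfdtz", and the second then gives "vlyktrhn".

vlyktrhn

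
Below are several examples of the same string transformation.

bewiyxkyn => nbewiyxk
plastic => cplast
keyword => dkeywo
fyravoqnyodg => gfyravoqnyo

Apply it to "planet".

tplan

Each output is the input with this applied: move the last 2 characters to the front (rotate right by 2), then delete the first character.
On "planet": the first step gives "etplan", and the second then gives "tplan".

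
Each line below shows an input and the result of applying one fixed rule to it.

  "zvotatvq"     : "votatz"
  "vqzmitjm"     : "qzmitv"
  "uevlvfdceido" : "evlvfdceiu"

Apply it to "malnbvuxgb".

Each output is the input with this applied: delete the last 2 characters, then move the first character to the end.
Applying both steps to "malnbvuxgb": "malnbvux", then "alnbvuxm".

alnbvuxm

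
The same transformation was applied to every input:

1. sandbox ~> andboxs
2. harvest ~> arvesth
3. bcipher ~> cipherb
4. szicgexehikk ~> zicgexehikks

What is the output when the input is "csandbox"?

What's happening: move the first character to the end.
On "csandbox" that produces "sandboxc".

sandboxc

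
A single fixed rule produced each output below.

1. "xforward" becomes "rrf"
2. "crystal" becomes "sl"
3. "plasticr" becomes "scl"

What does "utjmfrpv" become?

mpt

Each output is the input with this applied: move the first 2 characters to the end (rotate left by 2), then keep one character in every 3, starting at position 2 (positions 2nd, 5th, 8th, ...).
Applying both steps to "utjmfrpv": "jmfrpvut", then "mpt".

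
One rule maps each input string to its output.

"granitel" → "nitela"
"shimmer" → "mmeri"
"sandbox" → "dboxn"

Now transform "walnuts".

nutsl

The transformation: delete the first 2 characters, then move the first character to the end.
Starting from "walnuts": after the first operation, "lnuts"; after the second, "nutsl".
(Check on "shimmer": → "immer" → "mmeri" ✓)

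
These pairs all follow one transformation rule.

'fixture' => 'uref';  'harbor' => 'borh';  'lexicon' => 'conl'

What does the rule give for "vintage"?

Looking at the pairs, the operation is to move the first character to the end, then keep only the last 4 characters.
For "vintage", step one produces "intagev"; step two turns that into "agev".

agev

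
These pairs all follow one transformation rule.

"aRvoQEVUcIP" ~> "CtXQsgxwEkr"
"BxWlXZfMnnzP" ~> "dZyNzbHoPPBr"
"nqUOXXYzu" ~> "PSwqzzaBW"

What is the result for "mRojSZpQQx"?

OtQLubRssZ

What's happening: flip the case of every letter, then shift every letter 2 places forward in the alphabet (wrapping around).
Working it through for "mRojSZpQQx": intermediate "MrOJszPqqX", final "OtQLubRssZ".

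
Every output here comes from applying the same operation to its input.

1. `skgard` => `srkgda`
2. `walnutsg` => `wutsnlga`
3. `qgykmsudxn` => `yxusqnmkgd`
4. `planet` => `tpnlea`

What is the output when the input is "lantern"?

The pattern: sort the characters into reverse alphabetical order.
So "lantern" becomes "trnnlea".

trnnlea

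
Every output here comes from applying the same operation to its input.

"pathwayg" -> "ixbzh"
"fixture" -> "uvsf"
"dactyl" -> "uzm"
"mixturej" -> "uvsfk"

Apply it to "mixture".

The transformation: delete the first 3 characters, then shift every letter 1 place forward in the alphabet (wrapping around).
Applying that to "mixture" gives "uvsf".

uvsf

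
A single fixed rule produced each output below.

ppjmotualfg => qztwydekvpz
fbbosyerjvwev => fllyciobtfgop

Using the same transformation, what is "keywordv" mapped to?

What's happening: shift every letter 10 places forward in the alphabet (wrapping around), then swap the first and last characters.
On "keywordv": the first step gives "uoigybnf", and the second then gives "foigybnu".

foigybnu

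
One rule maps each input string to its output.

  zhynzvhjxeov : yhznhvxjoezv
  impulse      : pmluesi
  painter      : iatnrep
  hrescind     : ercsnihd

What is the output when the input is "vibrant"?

In each case the input is transformed by: move the first character to the end, then swap each adjacent pair of characters (1↔2, 3↔4, ...).
"vibrant" → "ibrantv" → "biartnv".

biartnv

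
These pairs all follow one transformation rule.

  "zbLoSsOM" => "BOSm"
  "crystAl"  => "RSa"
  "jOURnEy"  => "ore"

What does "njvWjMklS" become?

JwmL

What's happening: flip the case of every letter, then keep every other character starting from the second (positions 2nd, 4th, 6th, ...).
Starting from "njvWjMklS": after the first operation, "NJVwJmKLs"; after the second, "JwmL".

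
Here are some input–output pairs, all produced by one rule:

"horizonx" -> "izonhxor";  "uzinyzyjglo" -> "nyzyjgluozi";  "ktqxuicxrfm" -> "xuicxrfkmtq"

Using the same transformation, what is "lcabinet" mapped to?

bineltca

What's happening: swap the first and last characters, then move the first 3 characters to the end (rotate left by 3).
Working it through for "lcabinet": intermediate "tcabinel", final "bineltca".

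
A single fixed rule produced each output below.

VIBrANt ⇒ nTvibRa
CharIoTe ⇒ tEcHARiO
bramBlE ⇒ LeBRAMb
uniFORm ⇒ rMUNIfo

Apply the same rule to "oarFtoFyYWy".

wYOARfTOfYy

The pattern: move the last 2 characters to the front (rotate right by 2), then flip the case of every letter.
For "oarFtoFyYWy", step one produces "WyoarFtoFyY"; step two turns that into "wYOARfTOfYy".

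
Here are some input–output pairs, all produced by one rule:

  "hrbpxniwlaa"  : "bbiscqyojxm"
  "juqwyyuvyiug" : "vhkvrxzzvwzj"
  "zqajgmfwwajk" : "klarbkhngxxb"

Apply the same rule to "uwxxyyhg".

ihvxyyzz

The rule is to shift every letter 1 place forward in the alphabet (wrapping around), then move the last 2 characters to the front (rotate right by 2).
On "uwxxyyhg" that produces "ihvxyyzz".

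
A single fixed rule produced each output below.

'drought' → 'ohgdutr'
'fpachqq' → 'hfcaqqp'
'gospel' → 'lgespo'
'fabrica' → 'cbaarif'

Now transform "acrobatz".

ocbaaztr

The transformation: sort the characters into reverse alphabetical order, then move the first 3 characters to the end (rotate left by 3).
For "acrobatz" the result is "ocbaaztr".
(Check on "fpachqq": → "qqphfca" → "hfcaqqp" ✓)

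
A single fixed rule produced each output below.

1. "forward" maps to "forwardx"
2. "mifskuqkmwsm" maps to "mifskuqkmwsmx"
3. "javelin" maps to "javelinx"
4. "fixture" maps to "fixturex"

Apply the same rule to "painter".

painterx

Each output is the input with this applied: append "x".
On "painter" that produces "painterx".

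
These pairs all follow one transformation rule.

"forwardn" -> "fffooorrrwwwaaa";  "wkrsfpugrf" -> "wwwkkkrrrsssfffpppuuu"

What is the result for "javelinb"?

Rule — delete the last 3 characters, then repeat every character 3 times.
"javelinb" → "javel" → "jjjaaavvveeelll".
(Check on "forwardn": → "forwa" → "fffooorrrwwwaaa" ✓)

jjjaaavvveeelll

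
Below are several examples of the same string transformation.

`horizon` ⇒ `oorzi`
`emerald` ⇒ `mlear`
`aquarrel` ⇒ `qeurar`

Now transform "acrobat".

The rule is to take characters alternately from the front and the back (1st, last, 2nd, 2nd-last, ...), then delete the first 2 characters.
Starting from "acrobat": after the first operation, "atcarbo"; after the second, "carbo".

carbo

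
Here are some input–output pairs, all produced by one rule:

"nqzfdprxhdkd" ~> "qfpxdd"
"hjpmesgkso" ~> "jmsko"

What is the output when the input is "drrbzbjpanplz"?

In each case the input is transformed by: keep every other character starting from the second (positions 2nd, 4th, 6th, ...).
For "drrbzbjpanplz" the result is "rbbpnl".

rbbpnl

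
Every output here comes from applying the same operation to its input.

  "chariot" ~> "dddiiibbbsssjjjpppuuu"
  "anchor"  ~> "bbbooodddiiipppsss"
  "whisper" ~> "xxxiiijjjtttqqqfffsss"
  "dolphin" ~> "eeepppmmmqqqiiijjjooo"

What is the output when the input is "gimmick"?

What's happening: repeat every character 3 times, then shift every letter 1 place forward in the alphabet (wrapping around).
Starting from "gimmick": after the first operation, "gggiiimmmmmmiiiccckkk"; after the second, "hhhjjjnnnnnnjjjdddlll".

hhhjjjnnnnnnjjjdddlll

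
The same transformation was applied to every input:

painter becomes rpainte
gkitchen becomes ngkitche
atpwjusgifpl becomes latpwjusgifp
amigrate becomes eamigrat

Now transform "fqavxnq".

The rule is to move the last character to the front.
"fqavxnq" → "qfqavxn".

qfqavxn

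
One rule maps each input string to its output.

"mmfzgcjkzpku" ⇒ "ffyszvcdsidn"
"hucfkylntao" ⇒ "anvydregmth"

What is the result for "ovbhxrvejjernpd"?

houaqkoxccxkgiw

Each output is the input with this applied: shift every letter 7 places backward in the alphabet (wrapping around).
Doing the same to "ovbhxrvejjernpd": "houaqkoxccxkgiw".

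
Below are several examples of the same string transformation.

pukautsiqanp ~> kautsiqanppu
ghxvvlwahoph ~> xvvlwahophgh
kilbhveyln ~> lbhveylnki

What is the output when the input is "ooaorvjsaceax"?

aorvjsaceaxoo

The pattern: move the first 2 characters to the end (rotate left by 2).
"ooaorvjsaceax" → "aorvjsaceaxoo".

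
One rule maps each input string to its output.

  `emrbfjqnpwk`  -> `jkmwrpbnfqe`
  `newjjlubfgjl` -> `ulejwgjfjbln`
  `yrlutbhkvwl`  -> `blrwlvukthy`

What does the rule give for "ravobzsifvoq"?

The transformation: take characters alternately from the front and the back (1st, last, 2nd, 2nd-last, ...), then swap the first and last characters.
For "ravobzsifvoq", step one produces "rqaovvofbizs"; step two turns that into "sqaovvofbizr".

sqaovvofbizr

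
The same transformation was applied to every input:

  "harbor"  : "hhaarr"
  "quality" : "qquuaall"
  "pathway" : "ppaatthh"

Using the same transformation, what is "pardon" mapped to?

Rule — delete the last 3 characters, then double every character.
"pardon" → "par" → "ppaarr".

ppaarr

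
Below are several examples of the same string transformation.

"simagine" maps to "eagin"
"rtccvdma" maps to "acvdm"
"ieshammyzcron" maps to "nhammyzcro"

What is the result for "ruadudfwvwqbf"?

The pattern: delete the first 3 characters, then move the last character to the front.
"ruadudfwvwqbf" → "dudfwvwqbf" → "fdudfwvwqb".
(Check on "rtccvdma": → "cvdma" → "acvdm" ✓)

fdudfwvwqb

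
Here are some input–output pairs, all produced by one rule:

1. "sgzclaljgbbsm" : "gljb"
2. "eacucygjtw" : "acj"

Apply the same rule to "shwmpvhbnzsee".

The pattern: keep one character in every 3, starting at position 2 (positions 2nd, 5th, 8th, ...).
Doing the same to "shwmpvhbnzsee": "hpbs".

hpbs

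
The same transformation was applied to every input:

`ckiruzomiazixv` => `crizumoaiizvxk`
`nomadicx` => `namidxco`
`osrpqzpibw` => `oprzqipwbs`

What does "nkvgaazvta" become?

The pattern: swap each adjacent pair of characters (1↔2, 3↔4, ...), then move the first character to the end.
"nkvgaazvta" → "kngvaavzat" → "ngvaavzatk".

ngvaavzatk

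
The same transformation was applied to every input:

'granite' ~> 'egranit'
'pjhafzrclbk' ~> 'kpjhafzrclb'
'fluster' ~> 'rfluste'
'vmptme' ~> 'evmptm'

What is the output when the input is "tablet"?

ttable

Each output is the input with this applied: move the last character to the front.
Doing the same to "tablet": "ttable".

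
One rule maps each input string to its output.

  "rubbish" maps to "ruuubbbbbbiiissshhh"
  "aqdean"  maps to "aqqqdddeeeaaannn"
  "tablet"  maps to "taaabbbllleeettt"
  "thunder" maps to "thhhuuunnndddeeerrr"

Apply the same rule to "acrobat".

The pattern: repeat every character 3 times, then delete the first 2 characters.
Applying both steps to "acrobat": "aaacccrrrooobbbaaattt", then "acccrrrooobbbaaattt".
(Check on "tablet": → "tttaaabbbllleeettt" → "taaabbbllleeettt" ✓)

acccrrrooobbbaaattt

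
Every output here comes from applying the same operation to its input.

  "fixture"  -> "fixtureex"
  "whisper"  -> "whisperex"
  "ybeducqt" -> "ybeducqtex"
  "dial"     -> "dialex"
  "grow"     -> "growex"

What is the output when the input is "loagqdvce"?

What's happening: append "ex".
Applying that to "loagqdvce" gives "loagqdvceex".

loagqdvceex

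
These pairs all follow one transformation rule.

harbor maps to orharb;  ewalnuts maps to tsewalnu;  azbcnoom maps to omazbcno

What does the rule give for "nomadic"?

icnomad

Looking at the pairs, the operation is to move the last 2 characters to the front (rotate right by 2).
Applying that to "nomadic" gives "icnomad".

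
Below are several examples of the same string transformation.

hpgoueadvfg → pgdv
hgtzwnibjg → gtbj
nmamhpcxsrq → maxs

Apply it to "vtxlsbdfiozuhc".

In each case the input is transformed by: swap each adjacent pair of characters (1↔2, 3↔4, ...), then keep one character in every 3, starting at position 1 (positions 1st, 4th, 7th, ...).
For "vtxlsbdfiozuhc", step one produces "tvlxbsfdoiuzch"; step two turns that into "txfic".

txfic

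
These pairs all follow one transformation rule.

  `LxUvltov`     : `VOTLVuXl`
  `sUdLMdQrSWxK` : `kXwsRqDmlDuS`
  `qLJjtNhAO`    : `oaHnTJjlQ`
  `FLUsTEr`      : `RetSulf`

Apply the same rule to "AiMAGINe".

The rule is to reverse the string, then flip the case of every letter.
For "AiMAGINe", step one produces "eNIGAMiA"; step two turns that into "EnigamIa".
(Check on "qLJjtNhAO": → "OAhNtjJLq" → "oaHnTJjlQ" ✓)

EnigamIa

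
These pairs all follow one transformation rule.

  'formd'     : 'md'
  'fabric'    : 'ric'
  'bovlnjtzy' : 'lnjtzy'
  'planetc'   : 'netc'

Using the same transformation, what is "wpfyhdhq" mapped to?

yhdhq

What's happening: delete the first 3 characters.
Applying that to "wpfyhdhq" gives "yhdhq".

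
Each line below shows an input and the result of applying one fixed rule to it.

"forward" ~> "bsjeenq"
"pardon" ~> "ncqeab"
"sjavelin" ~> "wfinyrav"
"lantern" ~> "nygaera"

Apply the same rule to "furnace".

hsaepnr

Each output is the input with this applied: shift every letter 13 places forward in the alphabet (wrapping around) — i.e. ROT13, then swap each adjacent pair of characters (1↔2, 3↔4, ...).
On "furnace": the first step gives "sheanpr", and the second then gives "hsaepnr".
(Check on "lantern": → "ynagrea" → "nygaera" ✓)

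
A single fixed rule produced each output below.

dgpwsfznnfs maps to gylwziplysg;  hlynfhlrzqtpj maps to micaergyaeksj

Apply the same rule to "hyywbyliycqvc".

jovarrpurebrv

Looking at the pairs, the operation is to move the last 3 characters to the front (rotate right by 3), then shift every letter 7 places backward in the alphabet (wrapping around).
Starting from "hyywbyliycqvc": after the first operation, "qvchyywbyliyc"; after the second, "jovarrpurebrv".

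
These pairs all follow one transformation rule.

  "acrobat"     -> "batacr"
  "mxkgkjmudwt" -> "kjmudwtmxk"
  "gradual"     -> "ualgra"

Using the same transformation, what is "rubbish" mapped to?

What's happening: move the first 3 characters to the end (rotate left by 3), then delete the first character.
For "rubbish" the result is "ishrub".

ishrub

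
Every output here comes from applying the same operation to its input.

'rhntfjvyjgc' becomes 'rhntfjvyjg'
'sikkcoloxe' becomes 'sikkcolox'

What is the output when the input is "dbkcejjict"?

dbkcejjic

Each output is the input with this applied: delete the last character.
For "dbkcejjict" the result is "dbkcejjic".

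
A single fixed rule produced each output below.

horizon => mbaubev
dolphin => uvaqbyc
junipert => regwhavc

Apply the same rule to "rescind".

vaqerfp

The pattern: move the last 3 characters to the front (rotate right by 3), then shift every letter 13 places forward in the alphabet (wrapping around) — i.e. ROT13.
So "rescind" becomes "vaqerfp".
(Check on "junipert": → "ertjunip" → "regwhavc" ✓)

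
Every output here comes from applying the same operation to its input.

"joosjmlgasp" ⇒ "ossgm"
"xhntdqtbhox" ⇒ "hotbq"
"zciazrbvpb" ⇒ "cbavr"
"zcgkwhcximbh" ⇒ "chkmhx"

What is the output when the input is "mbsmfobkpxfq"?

bqmxok

What's happening: keep every other character starting from the second (positions 2nd, 4th, 6th, ...), then take characters alternately from the front and the back (1st, last, 2nd, 2nd-last, ...).
Applying both steps to "mbsmfobkpxfq": "bmokxq", then "bqmxok".
(Check on "joosjmlgasp": → "osmgs" → "ossgm" ✓)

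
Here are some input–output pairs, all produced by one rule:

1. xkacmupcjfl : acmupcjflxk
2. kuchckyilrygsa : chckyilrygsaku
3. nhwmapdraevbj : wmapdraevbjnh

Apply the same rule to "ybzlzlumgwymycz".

zlzlumgwymyczyb

The pattern: move the first 2 characters to the end (rotate left by 2).
So "ybzlzlumgwymycz" becomes "zlzlumgwymyczyb".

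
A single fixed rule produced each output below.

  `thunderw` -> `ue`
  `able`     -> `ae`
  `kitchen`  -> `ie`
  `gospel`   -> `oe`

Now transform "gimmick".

ii

The rule is to keep only the vowels.
"gimmick" → "ii".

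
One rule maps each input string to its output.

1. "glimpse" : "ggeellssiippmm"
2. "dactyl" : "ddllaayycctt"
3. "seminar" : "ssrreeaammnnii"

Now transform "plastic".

The pattern: take characters alternately from the front and the back (1st, last, 2nd, 2nd-last, ...), then double every character.
"plastic" → "pcliats" → "ppcclliiaattss".
(Check on "glimpse": → "gelsipm" → "ggeellssiippmm" ✓)

ppcclliiaattss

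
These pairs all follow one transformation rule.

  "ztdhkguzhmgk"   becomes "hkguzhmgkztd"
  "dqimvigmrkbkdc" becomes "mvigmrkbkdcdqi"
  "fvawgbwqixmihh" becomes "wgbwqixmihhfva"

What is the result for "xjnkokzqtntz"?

kokzqtntzxjn

What's happening: move the first 3 characters to the end (rotate left by 3).
"xjnkokzqtntz" → "kokzqtntzxjn".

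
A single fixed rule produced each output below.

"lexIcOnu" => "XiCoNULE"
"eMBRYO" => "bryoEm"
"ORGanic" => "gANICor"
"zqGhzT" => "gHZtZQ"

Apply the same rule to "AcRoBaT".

The rule is to move the first 2 characters to the end (rotate left by 2), then flip the case of every letter.
"AcRoBaT" → "RoBaTAc" → "rObAtaC".

rObAtaC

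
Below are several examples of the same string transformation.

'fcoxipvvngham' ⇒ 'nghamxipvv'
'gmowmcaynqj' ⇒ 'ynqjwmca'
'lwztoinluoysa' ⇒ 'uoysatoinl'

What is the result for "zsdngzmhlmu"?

hlmungzm

In each case the input is transformed by: delete the first 3 characters, then swap the front and back halves of the string.
For "zsdngzmhlmu", step one produces "ngzmhlmu"; step two turns that into "hlmungzm".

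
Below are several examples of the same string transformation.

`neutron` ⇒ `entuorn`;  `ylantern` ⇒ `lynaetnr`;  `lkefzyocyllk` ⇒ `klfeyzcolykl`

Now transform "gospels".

Rule — swap each adjacent pair of characters (1↔2, 3↔4, ...).
So "gospels" becomes "ogpsles".

ogpsles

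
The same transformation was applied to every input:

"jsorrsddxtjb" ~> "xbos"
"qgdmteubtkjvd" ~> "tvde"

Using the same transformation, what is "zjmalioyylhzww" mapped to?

yzmi

What's happening: keep one character in every 3, starting at position 3 (positions 3rd, 6th, 9th, ...), then swap the front and back halves of the string.
Applying that to "zjmalioyylhzww" gives "yzmi".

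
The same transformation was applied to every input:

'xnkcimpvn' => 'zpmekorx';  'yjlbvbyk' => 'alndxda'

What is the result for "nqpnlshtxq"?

The rule is to shift every letter 2 places forward in the alphabet (wrapping around), then delete the last character.
Applying that to "nqpnlshtxq" gives "psrpnujvz".

psrpnujvz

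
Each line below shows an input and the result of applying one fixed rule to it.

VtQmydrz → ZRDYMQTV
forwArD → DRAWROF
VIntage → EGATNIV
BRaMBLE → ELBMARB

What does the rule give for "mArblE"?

ELBRAM

Looking at the pairs, the operation is to reverse the string, then convert every letter to uppercase.
Working it through for "mArblE": intermediate "ElbrAm", final "ELBRAM".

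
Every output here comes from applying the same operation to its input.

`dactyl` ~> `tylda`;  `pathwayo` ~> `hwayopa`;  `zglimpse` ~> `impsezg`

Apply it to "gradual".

dualgr

The transformation: move the first 3 characters to the end (rotate left by 3), then delete the last character.
On "gradual": the first step gives "dualgra", and the second then gives "dualgr".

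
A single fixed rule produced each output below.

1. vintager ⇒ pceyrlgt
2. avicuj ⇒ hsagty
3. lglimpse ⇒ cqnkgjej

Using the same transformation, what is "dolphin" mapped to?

lgfnjmb

The pattern: shift every letter 2 places backward in the alphabet (wrapping around), then reverse the string.
For "dolphin", step one produces "bmjnfgl"; step two turns that into "lgfnjmb".
(Check on "lglimpse": → "jejgknqc" → "cqnkgjej" ✓)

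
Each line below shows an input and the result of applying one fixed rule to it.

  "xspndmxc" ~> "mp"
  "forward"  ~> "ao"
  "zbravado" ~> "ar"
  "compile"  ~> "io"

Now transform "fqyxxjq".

Each output is the input with this applied: reverse the string, then keep one character in every 3, starting at position 3 (positions 3rd, 6th, 9th, ...).
Working it through for "fqyxxjq": intermediate "qjxxyqf", final "xq".

xq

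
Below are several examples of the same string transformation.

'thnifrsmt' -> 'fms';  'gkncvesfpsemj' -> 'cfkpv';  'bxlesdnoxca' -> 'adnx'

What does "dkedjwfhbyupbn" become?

bdhnw

The pattern: sort the characters into alphabetical order, then keep one character in every 3, starting at position 1 (positions 1st, 4th, 7th, ...).
"dkedjwfhbyupbn" → "bbddefhjknpuwy" → "bdhnw".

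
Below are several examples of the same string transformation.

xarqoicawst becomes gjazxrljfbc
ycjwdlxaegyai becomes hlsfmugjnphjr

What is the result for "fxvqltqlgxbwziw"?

In each case the input is transformed by: shift every letter 9 places forward in the alphabet (wrapping around).
Doing the same to "fxvqltqlgxbwziw": "ogezuczupgkfirf".

ogezuczupgkfirf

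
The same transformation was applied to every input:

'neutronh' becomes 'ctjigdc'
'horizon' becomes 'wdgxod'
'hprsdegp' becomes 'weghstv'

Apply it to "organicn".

Rule — shift every letter 11 places backward in the alphabet (wrapping around), then delete the last character.
Starting from "organicn": after the first operation, "dgvpcxrc"; after the second, "dgvpcxr".
(Check on "neutronh": → "ctjigdcw" → "ctjigdc" ✓)

dgvpcxr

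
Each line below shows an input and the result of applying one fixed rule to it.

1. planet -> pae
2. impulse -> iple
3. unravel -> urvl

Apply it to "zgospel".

zopl

Rule — keep every other character starting from the first (positions 1st, 3rd, 5th, ...).
On "zgospel" that produces "zopl".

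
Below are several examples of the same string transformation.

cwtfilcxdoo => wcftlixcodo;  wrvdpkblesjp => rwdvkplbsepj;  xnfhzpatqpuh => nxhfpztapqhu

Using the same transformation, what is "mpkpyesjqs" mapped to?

pmpkeyjssq

Rule — swap each adjacent pair of characters (1↔2, 3↔4, ...).
On "mpkpyesjqs" that produces "pmpkeyjssq".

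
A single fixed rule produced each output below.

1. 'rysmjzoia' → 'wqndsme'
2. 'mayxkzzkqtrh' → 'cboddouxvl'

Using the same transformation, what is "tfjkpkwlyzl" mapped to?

notoapcdp

In each case the input is transformed by: delete the first 2 characters, then shift every letter 4 places forward in the alphabet (wrapping around).
Starting from "tfjkpkwlyzl": after the first operation, "jkpkwlyzl"; after the second, "notoapcdp".
(Check on "mayxkzzkqtrh": → "yxkzzkqtrh" → "cboddouxvl" ✓)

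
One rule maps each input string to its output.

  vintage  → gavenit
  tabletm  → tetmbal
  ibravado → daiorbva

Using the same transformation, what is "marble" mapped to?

lbmera

Looking at the pairs, the operation is to move the last 3 characters to the front (rotate right by 3), then swap each adjacent pair of characters (1↔2, 3↔4, ...).
"marble" → "blemar" → "lbmera".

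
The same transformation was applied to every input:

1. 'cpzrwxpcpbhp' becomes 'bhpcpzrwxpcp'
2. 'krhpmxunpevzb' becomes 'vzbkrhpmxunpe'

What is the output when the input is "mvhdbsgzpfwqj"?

Each output is the input with this applied: move the last 3 characters to the front (rotate right by 3).
For "mvhdbsgzpfwqj" the result is "wqjmvhdbsgzpf".

wqjmvhdbsgzpf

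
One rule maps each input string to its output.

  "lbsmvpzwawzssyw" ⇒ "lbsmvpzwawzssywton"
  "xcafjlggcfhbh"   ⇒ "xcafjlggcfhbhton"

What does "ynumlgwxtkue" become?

ynumlgwxtkueton

Looking at the pairs, the operation is to append "ton".
Doing the same to "ynumlgwxtkue": "ynumlgwxtkueton".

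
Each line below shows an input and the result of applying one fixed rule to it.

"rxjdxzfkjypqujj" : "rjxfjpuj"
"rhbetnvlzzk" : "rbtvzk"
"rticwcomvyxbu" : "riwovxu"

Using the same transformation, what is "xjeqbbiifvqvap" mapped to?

In each case the input is transformed by: keep every other character starting from the first (positions 1st, 3rd, 5th, ...).
Doing the same to "xjeqbbiifvqvap": "xebifqa".

xebifqa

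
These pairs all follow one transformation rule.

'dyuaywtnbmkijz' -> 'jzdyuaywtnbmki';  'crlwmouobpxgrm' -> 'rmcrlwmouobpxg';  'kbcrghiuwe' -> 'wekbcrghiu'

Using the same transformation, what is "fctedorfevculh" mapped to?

The rule is to move the last 2 characters to the front (rotate right by 2).
Applying that to "fctedorfevculh" gives "lhfctedorfevcu".

lhfctedorfevcu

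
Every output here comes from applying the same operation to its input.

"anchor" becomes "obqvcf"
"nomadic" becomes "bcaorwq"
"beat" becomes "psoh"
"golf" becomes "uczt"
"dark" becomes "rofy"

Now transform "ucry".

The rule is to shift every letter 12 places backward in the alphabet (wrapping around).
Doing the same to "ucry": "iqfm".

iqfm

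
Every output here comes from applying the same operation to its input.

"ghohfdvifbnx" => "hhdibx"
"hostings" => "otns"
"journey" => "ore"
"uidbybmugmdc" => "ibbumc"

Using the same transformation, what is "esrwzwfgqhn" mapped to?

In each case the input is transformed by: keep every other character starting from the second (positions 2nd, 4th, 6th, ...).
Doing the same to "esrwzwfgqhn": "swwgh".

swwgh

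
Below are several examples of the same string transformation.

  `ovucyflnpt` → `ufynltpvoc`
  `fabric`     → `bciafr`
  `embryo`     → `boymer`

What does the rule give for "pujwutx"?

jtuxupw

The rule is to swap each adjacent pair of characters (1↔2, 3↔4, ...), then move the first 3 characters to the end (rotate left by 3).
"pujwutx" → "upwjtux" → "jtuxupw".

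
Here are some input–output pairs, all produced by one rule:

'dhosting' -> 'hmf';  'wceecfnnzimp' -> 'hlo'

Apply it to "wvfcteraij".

zhi

The transformation: shift every letter 1 place backward in the alphabet (wrapping around), then keep only the last 3 characters.
On "wvfcteraij": the first step gives "vuebsdqzhi", and the second then gives "zhi".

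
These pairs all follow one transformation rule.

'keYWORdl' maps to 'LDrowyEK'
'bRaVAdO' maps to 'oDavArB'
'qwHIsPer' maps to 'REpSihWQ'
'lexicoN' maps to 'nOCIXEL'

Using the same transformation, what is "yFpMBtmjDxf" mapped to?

FXdJMTbmPfY

Looking at the pairs, the operation is to flip the case of every letter, then reverse the string.
Doing the same to "yFpMBtmjDxf": "FXdJMTbmPfY".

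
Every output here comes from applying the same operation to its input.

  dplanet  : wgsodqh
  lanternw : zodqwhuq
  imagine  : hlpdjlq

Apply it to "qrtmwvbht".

The rule is to shift every letter 3 places forward in the alphabet (wrapping around), then move the last character to the front.
Applying both steps to "qrtmwvbht": "tuwpzyekw", then "wtuwpzyek".

wtuwpzyek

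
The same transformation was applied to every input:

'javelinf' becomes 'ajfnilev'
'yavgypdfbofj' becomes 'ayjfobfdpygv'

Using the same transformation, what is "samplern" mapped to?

The transformation: move the first 2 characters to the end (rotate left by 2), then reverse the string.
"samplern" → "asnrelpm".

asnrelpm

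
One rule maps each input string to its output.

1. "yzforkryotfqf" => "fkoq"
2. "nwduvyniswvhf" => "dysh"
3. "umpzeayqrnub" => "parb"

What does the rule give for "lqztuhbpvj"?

The transformation: keep one character in every 3, starting at position 3 (positions 3rd, 6th, 9th, ...).
Applying that to "lqztuhbpvj" gives "zhv".

zhv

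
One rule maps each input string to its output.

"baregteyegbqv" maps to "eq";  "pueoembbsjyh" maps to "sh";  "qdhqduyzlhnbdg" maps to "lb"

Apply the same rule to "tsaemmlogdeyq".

gy

In each case the input is transformed by: keep one character in every 3, starting at position 3 (positions 3rd, 6th, 9th, ...), then keep only the last 2 characters.
Applying both steps to "tsaemmlogdeyq": "amgy", then "gy".
(Check on "qdhqduyzlhnbdg": → "hulb" → "lb" ✓)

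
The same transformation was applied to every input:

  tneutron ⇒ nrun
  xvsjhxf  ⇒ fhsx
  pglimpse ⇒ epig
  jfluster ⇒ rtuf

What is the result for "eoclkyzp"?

pylo

Looking at the pairs, the operation is to reverse the string, then keep every other character starting from the first (positions 1st, 3rd, 5th, ...).
"eoclkyzp" → "pzyklcoe" → "pylo".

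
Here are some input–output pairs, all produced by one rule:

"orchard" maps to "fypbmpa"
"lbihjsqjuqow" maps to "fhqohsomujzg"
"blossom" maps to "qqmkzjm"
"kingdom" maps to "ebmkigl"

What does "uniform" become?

dmpkslg

Each output is the input with this applied: shift every letter 2 places backward in the alphabet (wrapping around), then move the first 3 characters to the end (rotate left by 3).
Starting from "uniform": after the first operation, "slgdmpk"; after the second, "dmpkslg".
(Check on "lbihjsqjuqow": → "jzgfhqohsomu" → "fhqohsomujzg" ✓)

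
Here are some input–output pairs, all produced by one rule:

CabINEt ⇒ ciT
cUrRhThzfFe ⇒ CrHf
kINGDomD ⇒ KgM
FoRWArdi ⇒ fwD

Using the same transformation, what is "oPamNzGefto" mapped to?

OMgT

Each output is the input with this applied: keep one character in every 3, starting at position 1 (positions 1st, 4th, 7th, ...), then flip the case of every letter.
Working it through for "oPamNzGefto": intermediate "omGt", final "OMgT".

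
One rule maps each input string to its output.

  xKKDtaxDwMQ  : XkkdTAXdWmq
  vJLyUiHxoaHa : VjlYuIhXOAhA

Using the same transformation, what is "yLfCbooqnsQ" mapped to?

What's happening: flip the case of every letter.
On "yLfCbooqnsQ" that produces "YlFcBOOQNSq".

YlFcBOOQNSq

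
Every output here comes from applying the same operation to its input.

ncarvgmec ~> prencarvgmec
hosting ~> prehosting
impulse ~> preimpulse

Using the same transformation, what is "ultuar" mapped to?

Rule — prepend "pre".
For "ultuar" the result is "preultuar".

preultuar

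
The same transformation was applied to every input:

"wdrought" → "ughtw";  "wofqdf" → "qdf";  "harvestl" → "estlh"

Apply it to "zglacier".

cierz

Each output is the input with this applied: swap the front and back halves of the string, then delete the last 3 characters.
Working it through for "zglacier": intermediate "cierzgla", final "cierz".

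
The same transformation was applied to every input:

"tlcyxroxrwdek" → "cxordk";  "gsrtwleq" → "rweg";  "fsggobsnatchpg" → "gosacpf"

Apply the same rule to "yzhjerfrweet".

Rule — move the first character to the end, then keep every other character starting from the second (positions 2nd, 4th, 6th, ...).
Starting from "yzhjerfrweet": after the first operation, "zhjerfrweety"; after the second, "hefwey".
(Check on "tlcyxroxrwdek": → "lcyxroxrwdekt" → "cxordk" ✓)

hefwey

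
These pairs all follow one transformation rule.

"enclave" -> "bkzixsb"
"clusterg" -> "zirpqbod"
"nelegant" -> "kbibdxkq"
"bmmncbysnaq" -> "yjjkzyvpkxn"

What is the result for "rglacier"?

odixzfbo

In each case the input is transformed by: shift every letter 3 places backward in the alphabet (wrapping around).
"rglacier" → "odixzfbo".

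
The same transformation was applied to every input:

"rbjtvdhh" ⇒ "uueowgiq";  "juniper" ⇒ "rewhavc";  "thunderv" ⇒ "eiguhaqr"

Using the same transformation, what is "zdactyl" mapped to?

lymqnpg

Looking at the pairs, the operation is to move the last 2 characters to the front (rotate right by 2), then shift every letter 13 places forward in the alphabet (wrapping around) — i.e. ROT13.
Starting from "zdactyl": after the first operation, "ylzdact"; after the second, "lymqnpg".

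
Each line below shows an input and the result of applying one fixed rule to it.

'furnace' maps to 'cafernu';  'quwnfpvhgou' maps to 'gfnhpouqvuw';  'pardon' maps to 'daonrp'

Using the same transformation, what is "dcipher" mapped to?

dchepir

The transformation: sort the characters into alphabetical order, then swap each adjacent pair of characters (1↔2, 3↔4, ...).
Starting from "dcipher": after the first operation, "cdehipr"; after the second, "dchepir".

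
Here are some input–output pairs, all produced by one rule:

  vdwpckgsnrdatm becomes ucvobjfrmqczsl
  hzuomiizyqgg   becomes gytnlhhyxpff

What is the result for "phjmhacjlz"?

ogilgzbiky

The pattern: shift every letter 1 place backward in the alphabet (wrapping around).
Applying that to "phjmhacjlz" gives "ogilgzbiky".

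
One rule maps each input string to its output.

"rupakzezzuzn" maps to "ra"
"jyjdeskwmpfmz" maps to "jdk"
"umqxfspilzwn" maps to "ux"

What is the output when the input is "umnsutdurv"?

us

What's happening: keep one character in every 3, starting at position 1 (positions 1st, 4th, 7th, ...), then delete the last 2 characters.
Applying both steps to "umnsutdurv": "usdv", then "us".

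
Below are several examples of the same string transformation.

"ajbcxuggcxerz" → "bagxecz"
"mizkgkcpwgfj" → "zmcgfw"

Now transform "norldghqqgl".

rnhdlq

The pattern: keep every other character starting from the first (positions 1st, 3rd, 5th, ...), then swap each adjacent pair of characters (1↔2, 3↔4, ...).
Applying both steps to "norldghqqgl": "nrdhql", then "rnhdlq".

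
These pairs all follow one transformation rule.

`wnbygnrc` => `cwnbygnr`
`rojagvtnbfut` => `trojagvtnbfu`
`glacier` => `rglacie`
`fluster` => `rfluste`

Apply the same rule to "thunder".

rthunde

Rule — move the last character to the front.
On "thunder" that produces "rthunde".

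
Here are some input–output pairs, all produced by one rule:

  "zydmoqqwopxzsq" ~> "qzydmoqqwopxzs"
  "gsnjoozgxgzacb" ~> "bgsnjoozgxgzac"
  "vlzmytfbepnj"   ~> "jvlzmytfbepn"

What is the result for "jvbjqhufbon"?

Rule — move the last character to the front.
For "jvbjqhufbon" the result is "njvbjqhufbo".

njvbjqhufbo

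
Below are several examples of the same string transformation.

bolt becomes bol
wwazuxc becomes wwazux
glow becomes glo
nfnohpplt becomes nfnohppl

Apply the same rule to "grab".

The rule is to delete the last character.
Applying that to "grab" gives "gra".

gra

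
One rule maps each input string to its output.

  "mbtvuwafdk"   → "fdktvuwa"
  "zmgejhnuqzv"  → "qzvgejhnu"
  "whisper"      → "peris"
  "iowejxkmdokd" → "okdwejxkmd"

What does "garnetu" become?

eturn

What's happening: delete the first 2 characters, then move the last 3 characters to the front (rotate right by 3).
"garnetu" → "eturn".
(Check on "zmgejhnuqzv": → "gejhnuqzv" → "qzvgejhnu" ✓)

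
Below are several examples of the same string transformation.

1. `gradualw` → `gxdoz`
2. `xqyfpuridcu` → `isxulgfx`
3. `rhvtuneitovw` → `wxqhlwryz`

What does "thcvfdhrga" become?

Rule — shift every letter 3 places forward in the alphabet (wrapping around), then delete the first 3 characters.
On "thcvfdhrga": the first step gives "wkfyigkujd", and the second then gives "yigkujd".
(Check on "gradualw": → "judgxdoz" → "gxdoz" ✓)

yigkujd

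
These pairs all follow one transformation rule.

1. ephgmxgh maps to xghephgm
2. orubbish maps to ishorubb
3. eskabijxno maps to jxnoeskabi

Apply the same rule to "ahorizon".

zonahori

The rule is to swap the front and back halves of the string, then move the first character to the end.
"ahorizon" → "izonahor" → "zonahori".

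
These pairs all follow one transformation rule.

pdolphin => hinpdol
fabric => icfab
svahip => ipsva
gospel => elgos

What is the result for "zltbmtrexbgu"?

The transformation: swap the front and back halves of the string, then delete the first character.
"zltbmtrexbgu" → "rexbguzltbmt" → "exbguzltbmt".

exbguzltbmt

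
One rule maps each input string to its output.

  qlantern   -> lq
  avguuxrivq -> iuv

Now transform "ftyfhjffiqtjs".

The pattern: sort the characters into alphabetical order, then keep one character in every 3, starting at position 3 (positions 3rd, 6th, 9th, ...).
Applying both steps to "ftyfhjffiqtjs": "ffffhijjqstty", then "fiqt".

fiqt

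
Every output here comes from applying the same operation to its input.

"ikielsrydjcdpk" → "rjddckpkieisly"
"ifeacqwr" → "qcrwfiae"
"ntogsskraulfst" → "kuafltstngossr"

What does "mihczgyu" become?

The transformation: swap each adjacent pair of characters (1↔2, 3↔4, ...), then swap the front and back halves of the string.
Starting from "mihczgyu": after the first operation, "imchgzuy"; after the second, "gzuyimch".

gzuyimch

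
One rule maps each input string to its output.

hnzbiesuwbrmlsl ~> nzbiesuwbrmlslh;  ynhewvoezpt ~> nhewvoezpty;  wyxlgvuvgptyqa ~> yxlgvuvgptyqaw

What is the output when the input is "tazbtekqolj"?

azbtekqoljt

The transformation: move the first character to the end.
Doing the same to "tazbtekqolj": "azbtekqoljt".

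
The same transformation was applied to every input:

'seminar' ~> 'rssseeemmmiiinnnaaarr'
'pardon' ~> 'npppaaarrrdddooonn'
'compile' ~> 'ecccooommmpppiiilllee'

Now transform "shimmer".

rssshhhiiimmmmmmeeerr

What's happening: repeat every character 3 times, then move the last character to the front.
Doing the same to "shimmer": "rssshhhiiimmmmmmeeerr".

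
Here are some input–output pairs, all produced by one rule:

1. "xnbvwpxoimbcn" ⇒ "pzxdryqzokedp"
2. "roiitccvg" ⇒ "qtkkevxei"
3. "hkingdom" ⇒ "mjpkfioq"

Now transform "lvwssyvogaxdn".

xnuyauqxcifzp

Looking at the pairs, the operation is to shift every letter 2 places forward in the alphabet (wrapping around), then swap each adjacent pair of characters (1↔2, 3↔4, ...).
For "lvwssyvogaxdn", step one produces "nxyuuaxqiczfp"; step two turns that into "xnuyauqxcifzp".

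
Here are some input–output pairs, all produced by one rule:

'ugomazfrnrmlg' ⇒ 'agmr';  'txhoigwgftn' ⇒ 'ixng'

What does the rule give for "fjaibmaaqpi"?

bjia

The pattern: keep one character in every 3, starting at position 2 (positions 2nd, 5th, 8th, ...), then swap each adjacent pair of characters (1↔2, 3↔4, ...).
On "fjaibmaaqpi": the first step gives "jbai", and the second then gives "bjia".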